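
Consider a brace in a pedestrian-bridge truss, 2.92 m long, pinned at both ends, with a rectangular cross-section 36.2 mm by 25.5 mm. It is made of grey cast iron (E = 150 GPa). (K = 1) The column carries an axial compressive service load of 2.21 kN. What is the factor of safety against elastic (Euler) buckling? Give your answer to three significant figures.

n ≈ 3.93

Buckling occurs about the weak axis: I_min = h·b³/12 with b = 25.5 mm (the shorter side).
I_min = 36.2×25.5³/12 = 5.002×10^4 mm⁴
I = 5.002×10^4 mm⁴ = 5.002×10^-8 m⁴
Effective length L_e = K·L = 1 × 2.92 = 2.920 m
P_cr = π²EI / L_e² = π² × 150×10⁹ × 5.002×10^-8 / 2.920² = 8.685×10^3 N
Factor of safety n = P_cr / P = 8.6851 / 2.21 = 3.93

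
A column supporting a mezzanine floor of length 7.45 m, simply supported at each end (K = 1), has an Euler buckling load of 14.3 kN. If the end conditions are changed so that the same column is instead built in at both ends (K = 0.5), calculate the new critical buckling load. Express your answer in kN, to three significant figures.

P_cr ∝ 1/K², so P_cr,new = P_cr,old × (K_old/K_new)² = 14.3 × (1/0.5)²
= 14.3 × 4.000 = 57.2 kN

P_cr ≈ 57.2 kN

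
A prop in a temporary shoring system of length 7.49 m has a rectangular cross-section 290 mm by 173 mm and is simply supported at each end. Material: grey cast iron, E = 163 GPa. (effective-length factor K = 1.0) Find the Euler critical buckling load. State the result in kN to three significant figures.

P_cr ≈ 3590 kN

Buckling occurs about the weak axis: I_min = h·b³/12 with b = 173 mm (the shorter side).
I_min = 290×173³/12 = 1.251×10^8 mm⁴
I = 1.251×10^8 mm⁴ = 1.251×10^-4 m⁴
Effective length L_e = K·L = 1 × 7.49 = 7.490 m
P_cr = π²EI / L_e² = π² × 163×10⁹ × 1.251×10^-4 / 7.490² = 3.588×10^6 N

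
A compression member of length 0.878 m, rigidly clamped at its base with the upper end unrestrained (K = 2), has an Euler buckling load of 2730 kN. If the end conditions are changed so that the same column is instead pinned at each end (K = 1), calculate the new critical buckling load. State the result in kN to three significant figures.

P_cr ∝ 1/K², so P_cr,new = P_cr,old × (K_old/K_new)² = 2730 × (2/1)²
= 2730 × 4.000 = 10900 kN

P_cr ≈ 10900 kN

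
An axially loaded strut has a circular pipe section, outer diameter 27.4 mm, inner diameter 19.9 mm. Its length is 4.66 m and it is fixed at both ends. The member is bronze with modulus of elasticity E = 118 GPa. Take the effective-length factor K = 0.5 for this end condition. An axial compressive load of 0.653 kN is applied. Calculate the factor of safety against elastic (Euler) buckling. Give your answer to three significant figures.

d_o = 27.4 mm, d_i = 19.9 mm
I = π(d_o⁴ − d_i⁴)/64 = π(27.4⁴ − 19.90⁴)/64 = 1.997×10^4 mm⁴
I = 1.997×10^4 mm⁴ = 1.997×10^-8 m⁴
Effective length L_e = K·L = 0.5 × 4.66 = 2.330 m
P_cr = π²EI / L_e² = π² × 118×10⁹ × 1.997×10^-8 / 2.330² = 4.284×10^3 N
Factor of safety n = P_cr / P = 4.2839 / 0.653 = 6.56

n ≈ 6.56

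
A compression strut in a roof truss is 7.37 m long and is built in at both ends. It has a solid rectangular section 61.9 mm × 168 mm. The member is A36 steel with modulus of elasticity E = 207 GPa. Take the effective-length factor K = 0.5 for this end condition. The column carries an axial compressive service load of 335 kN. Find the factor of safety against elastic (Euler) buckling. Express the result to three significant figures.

Buckling occurs about the weak axis: I_min = h·b³/12 with b = 61.9 mm (the shorter side).
I_min = 168×61.9³/12 = 3.320×10^6 mm⁴
I = 3.320×10^6 mm⁴ = 3.320×10^-6 m⁴
Effective length L_e = K·L = 0.5 × 7.37 = 3.685 m
P_cr = π²EI / L_e² = π² × 207×10⁹ × 3.320×10^-6 / 3.685² = 4.996×10^5 N
Factor of safety n = P_cr / P = 499.57 / 335 = 1.49

n ≈ 1.49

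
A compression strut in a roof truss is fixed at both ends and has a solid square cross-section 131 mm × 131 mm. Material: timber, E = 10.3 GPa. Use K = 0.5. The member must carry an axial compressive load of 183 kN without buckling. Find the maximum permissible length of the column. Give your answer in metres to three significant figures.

L_max ≈ 7.38 m

I = a⁴/12 = 131⁴/12 = 2.454×10^7 mm⁴
I = 2.454×10^-5 m⁴
At the buckling limit P_cr = P = 1.830×10^5 N
From P_cr = π²EI/(K·L)²:  L = (1/K)·√(π²EI/P_cr) = (1/0.5)·√(π²×1.03×10^10×2.454×10^-5/1.830×10^5)
L = 7.38 m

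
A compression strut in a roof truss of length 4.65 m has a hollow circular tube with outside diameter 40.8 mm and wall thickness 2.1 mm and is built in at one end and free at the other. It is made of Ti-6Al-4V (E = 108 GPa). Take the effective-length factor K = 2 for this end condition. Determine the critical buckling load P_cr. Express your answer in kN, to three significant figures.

Inner diameter d_i = 40.8 − 2×2.1 = 36.60 mm
I = π(d_o⁴ − d_i⁴)/64 = π(40.8⁴ − 36.60⁴)/64 = 4.794×10^4 mm⁴
I = 4.794×10^4 mm⁴ = 4.794×10^-8 m⁴
Effective length L_e = K·L = 2 × 4.65 = 9.300 m
P_cr = π²EI / L_e² = π² × 108×10⁹ × 4.794×10^-8 / 9.300² = 590.8 N

P_cr ≈ 0.591 kN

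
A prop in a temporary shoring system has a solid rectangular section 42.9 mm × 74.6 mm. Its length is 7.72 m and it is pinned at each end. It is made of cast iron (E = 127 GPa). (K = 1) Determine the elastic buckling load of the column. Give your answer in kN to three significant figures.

Buckling occurs about the weak axis: I_min = h·b³/12 with b = 42.9 mm (the shorter side).
I_min = 74.6×42.9³/12 = 4.908×10^5 mm⁴
I = 4.908×10^5 mm⁴ = 4.908×10^-7 m⁴
Effective length L_e = K·L = 1 × 7.72 = 7.720 m
P_cr = π²EI / L_e² = π² × 127×10⁹ × 4.908×10^-7 / 7.720² = 1.032×10^4 N

P_cr ≈ 10.3 kN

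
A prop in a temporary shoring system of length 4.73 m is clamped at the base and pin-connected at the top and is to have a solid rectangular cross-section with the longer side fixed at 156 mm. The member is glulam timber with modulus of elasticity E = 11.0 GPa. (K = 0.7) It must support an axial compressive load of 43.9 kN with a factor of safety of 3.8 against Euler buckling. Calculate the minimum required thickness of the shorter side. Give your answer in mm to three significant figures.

Required P_cr = n·P = 3.8 × 43.9 = 166.8 kN
L_e = K·L = 0.7 × 4.73 = 3.311 m
Required I = P_cr·L_e²/(π²E) = 1.668×10^5 × 3.311² / (π² × 1.10×10^10) = 1.685×10^-5 m⁴
I_req = 1.685×10^7 mm⁴
Rectangle, weak axis: I_min = h·b³/12 with h = 156 mm fixed  ⇒  b = (12I/h)^(1/3) = 109 mm

b ≈ 109 mm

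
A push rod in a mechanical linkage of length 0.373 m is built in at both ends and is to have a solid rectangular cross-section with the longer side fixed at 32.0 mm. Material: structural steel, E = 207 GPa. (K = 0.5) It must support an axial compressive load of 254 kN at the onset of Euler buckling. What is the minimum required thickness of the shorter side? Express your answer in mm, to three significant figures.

L_e = K·L = 0.5 × 0.373 = 0.1865 m
Required I = P_cr·L_e²/(π²E) = 2.540×10^5 × 0.1865² / (π² × 2.07×10^11) = 4.324×10^-9 m⁴
I_req = 4.324×10^3 mm⁴
Rectangle, weak axis: I_min = h·b³/12 with h = 32.0 mm fixed  ⇒  b = (12I/h)^(1/3) = 11.7 mm

b ≈ 11.7 mm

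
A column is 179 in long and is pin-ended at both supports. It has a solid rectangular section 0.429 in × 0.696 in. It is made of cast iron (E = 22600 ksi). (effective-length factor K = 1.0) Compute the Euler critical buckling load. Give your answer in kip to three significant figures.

Buckling occurs about the weak axis: I_min = h·b³/12 with b = 0.429 in (the shorter side).
I_min = 0.696×0.429³/12 = 4.579×10^-3 in⁴
Effective length L_e = K·L = 1 × 179 = 179.0 in
P_cr = π²EI / L_e² = π² × 22600×10³ × 4.579×10^-3 / 179.0² = 31.88 lb

P_cr ≈ 0.0319 kip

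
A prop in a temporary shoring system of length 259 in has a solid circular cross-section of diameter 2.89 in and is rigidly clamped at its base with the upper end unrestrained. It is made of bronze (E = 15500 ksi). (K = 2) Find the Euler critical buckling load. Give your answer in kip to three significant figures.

P_cr ≈ 1.95 kip

I = πd⁴/64 = π×2.89⁴/64 = 3.424 in⁴
Effective length L_e = K·L = 2 × 259 = 518.0 in
P_cr = π²EI / L_e² = π² × 15500×10³ × 3.424 / 518.0² = 1.952×10^3 lb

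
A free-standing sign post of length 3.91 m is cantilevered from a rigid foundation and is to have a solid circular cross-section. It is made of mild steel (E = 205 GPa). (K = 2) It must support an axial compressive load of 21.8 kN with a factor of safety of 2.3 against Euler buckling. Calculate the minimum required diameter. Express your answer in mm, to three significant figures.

d ≈ 74.5 mm

Required P_cr = n·P = 2.3 × 21.8 = 50.14 kN
L_e = K·L = 2 × 3.91 = 7.820 m
Required I = P_cr·L_e²/(π²E) = 5.014×10^4 × 7.820² / (π² × 2.05×10^11) = 1.515×10^-6 m⁴
I_req = 1.515×10^6 mm⁴
Solid circle: I = πd⁴/64  ⇒  d = (64I/π)^(1/4) = (64×1.515×10^6/π)^(1/4) = 74.5 mm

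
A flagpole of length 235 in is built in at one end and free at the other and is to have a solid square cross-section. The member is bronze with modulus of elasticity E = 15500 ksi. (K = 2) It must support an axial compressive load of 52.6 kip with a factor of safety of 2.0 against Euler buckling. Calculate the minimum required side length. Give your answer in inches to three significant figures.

Required P_cr = n·P = 2.0 × 52.6 = 105.2 kip
L_e = K·L = 2 × 235 = 470.0 in
Required I = P_cr·L_e²/(π²E) = 1.052×10^5 × 470.0² / (π² × 1.55×10^7) = 151.9 in⁴
Solid square: I = a⁴/12  ⇒  a = (12I)^(1/4) = (12×151.9)^(1/4) = 6.53 in

a ≈ 6.53 in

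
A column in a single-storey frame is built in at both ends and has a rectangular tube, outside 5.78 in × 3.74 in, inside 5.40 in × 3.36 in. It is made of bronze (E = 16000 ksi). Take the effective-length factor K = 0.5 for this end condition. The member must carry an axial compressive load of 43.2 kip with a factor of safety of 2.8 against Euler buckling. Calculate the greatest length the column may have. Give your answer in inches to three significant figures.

L_max ≈ 206 in

Weak-axis I_min = (h_o·b_o³ − h_i·b_i³)/12 with b_o = 3.74, b_i = 3.360 in (shorter outer/inner sides).
I_min = (5.78×3.74³ − 5.400×3.360³)/12 = 8.128 in⁴
Required critical load P_cr = n·P = 2.8 × 43.2 = 121.0 kip = 1.210×10^5 lb
From P_cr = π²EI/(K·L)²:  L = (1/K)·√(π²EI/P_cr) = (1/0.5)·√(π²×1.60×10^7×8.128/1.210×10^5)
L = 206 in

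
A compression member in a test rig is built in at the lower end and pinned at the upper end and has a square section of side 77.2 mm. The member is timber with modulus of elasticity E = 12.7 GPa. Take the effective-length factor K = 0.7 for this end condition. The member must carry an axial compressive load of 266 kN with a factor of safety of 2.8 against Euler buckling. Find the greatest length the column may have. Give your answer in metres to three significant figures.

I = a⁴/12 = 77.2⁴/12 = 2.960×10^6 mm⁴
I = 2.960×10^-6 m⁴
Required critical load P_cr = n·P = 2.8 × 266 = 744.8 kN = 7.448×10^5 N
From P_cr = π²EI/(K·L)²:  L = (1/K)·√(π²EI/P_cr) = (1/0.7)·√(π²×1.27×10^10×2.960×10^-6/7.448×10^5)
L = 1.01 m

L_max ≈ 1.01 m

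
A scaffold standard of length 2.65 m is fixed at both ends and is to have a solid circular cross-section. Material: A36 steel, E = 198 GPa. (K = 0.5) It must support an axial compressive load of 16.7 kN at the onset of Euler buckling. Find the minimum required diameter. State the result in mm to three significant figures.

L_e = K·L = 0.5 × 2.65 = 1.325 m
Required I = P_cr·L_e²/(π²E) = 1.670×10^4 × 1.325² / (π² × 1.98×10^11) = 1.500×10^-8 m⁴
I_req = 1.500×10^4 mm⁴
Solid circle: I = πd⁴/64  ⇒  d = (64I/π)^(1/4) = (64×1.500×10^4/π)^(1/4) = 23.5 mm

d ≈ 23.5 mm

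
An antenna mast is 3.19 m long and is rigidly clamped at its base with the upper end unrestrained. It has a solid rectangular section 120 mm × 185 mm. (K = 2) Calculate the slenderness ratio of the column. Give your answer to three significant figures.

λ ≈ 184

For a rectangle r_min = b/√12 = 120/√12 = 34.64 mm
L_e = K·L = 2 × 3.19 m = 6.380 m = 6380.0 mm
λ = L_e / r_min = 6380.0 / 34.64 = 184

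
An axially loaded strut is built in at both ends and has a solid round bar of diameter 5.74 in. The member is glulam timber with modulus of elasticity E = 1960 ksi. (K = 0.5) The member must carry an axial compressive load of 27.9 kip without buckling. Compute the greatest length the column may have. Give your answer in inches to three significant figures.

L_max ≈ 384 in

I = πd⁴/64 = π×5.74⁴/64 = 53.29 in⁴
At the buckling limit P_cr = P = 2.790×10^4 lb
From P_cr = π²EI/(K·L)²:  L = (1/K)·√(π²EI/P_cr) = (1/0.5)·√(π²×1.96×10^6×53.29/2.790×10^4)
L = 384 in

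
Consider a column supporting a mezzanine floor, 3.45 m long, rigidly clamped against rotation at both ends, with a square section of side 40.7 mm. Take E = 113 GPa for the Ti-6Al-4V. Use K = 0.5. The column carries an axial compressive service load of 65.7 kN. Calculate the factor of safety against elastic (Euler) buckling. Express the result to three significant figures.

n ≈ 1.30

I = a⁴/12 = 40.7⁴/12 = 2.287×10^5 mm⁴
I = 2.287×10^5 mm⁴ = 2.287×10^-7 m⁴
Effective length L_e = K·L = 0.5 × 3.45 = 1.725 m
P_cr = π²EI / L_e² = π² × 113×10⁹ × 2.287×10^-7 / 1.725² = 8.570×10^4 N
Factor of safety n = P_cr / P = 85.703 / 65.7 = 1.30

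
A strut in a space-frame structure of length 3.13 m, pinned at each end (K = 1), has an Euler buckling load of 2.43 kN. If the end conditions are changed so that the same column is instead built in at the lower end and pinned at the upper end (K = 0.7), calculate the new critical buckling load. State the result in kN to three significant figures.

P_cr ∝ 1/K², so P_cr,new = P_cr,old × (K_old/K_new)² = 2.43 × (1/0.7)²
= 2.43 × 2.041 = 4.96 kN

P_cr ≈ 4.96 kN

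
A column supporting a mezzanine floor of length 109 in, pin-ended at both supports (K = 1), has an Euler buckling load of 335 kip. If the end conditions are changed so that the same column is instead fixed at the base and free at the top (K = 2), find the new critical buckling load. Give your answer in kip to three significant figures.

P_cr ≈ 83.8 kip

P_cr ∝ 1/K², so P_cr,new = P_cr,old × (K_old/K_new)² = 335 × (1/2)²
= 335 × 0.2500 = 83.8 kip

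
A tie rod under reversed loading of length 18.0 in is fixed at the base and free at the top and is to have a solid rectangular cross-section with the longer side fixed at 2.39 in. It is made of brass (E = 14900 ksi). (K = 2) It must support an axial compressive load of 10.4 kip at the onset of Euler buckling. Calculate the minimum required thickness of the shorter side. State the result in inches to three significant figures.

b ≈ 0.772 in

L_e = K·L = 2 × 18.0 = 36.00 in
Required I = P_cr·L_e²/(π²E) = 1.040×10^4 × 36.00² / (π² × 1.49×10^7) = 9.165×10^-2 in⁴
Rectangle, weak axis: I_min = h·b³/12 with h = 2.39 in fixed  ⇒  b = (12I/h)^(1/3) = 0.772 in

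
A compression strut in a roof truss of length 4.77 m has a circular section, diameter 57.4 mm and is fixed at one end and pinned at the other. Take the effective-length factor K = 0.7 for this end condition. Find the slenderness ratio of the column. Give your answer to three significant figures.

For a solid circle r = d/4 = 57.4/4 = 14.35 mm
L_e = K·L = 0.7 × 4.77 m = 3.339 m = 3339.0 mm
λ = L_e / r_min = 3339.0 / 14.35 = 233

λ ≈ 233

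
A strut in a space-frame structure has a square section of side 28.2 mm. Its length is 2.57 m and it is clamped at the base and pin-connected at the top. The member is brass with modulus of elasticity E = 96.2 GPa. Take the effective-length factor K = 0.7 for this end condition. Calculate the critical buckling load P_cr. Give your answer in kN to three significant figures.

I = a⁴/12 = 28.2⁴/12 = 5.270×10^4 mm⁴
I = 5.270×10^4 mm⁴ = 5.270×10^-8 m⁴
Effective length L_e = K·L = 0.7 × 2.57 = 1.799 m
P_cr = π²EI / L_e² = π² × 96.2×10⁹ × 5.270×10^-8 / 1.799² = 1.546×10^4 N

P_cr ≈ 15.5 kN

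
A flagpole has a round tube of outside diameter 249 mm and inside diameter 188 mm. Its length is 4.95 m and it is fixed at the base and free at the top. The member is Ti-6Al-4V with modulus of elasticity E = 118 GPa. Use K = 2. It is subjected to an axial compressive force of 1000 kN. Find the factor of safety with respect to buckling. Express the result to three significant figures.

d_o = 249 mm, d_i = 188 mm
I = π(d_o⁴ − d_i⁴)/64 = π(249⁴ − 188.0⁴)/64 = 1.274×10^8 mm⁴
I = 1.274×10^8 mm⁴ = 1.274×10^-4 m⁴
Effective length L_e = K·L = 2 × 4.95 = 9.900 m
P_cr = π²EI / L_e² = π² × 118×10⁹ × 1.274×10^-4 / 9.900² = 1.514×10^6 N
Factor of safety n = P_cr / P = 1513.6 / 1000 = 1.51

n ≈ 1.51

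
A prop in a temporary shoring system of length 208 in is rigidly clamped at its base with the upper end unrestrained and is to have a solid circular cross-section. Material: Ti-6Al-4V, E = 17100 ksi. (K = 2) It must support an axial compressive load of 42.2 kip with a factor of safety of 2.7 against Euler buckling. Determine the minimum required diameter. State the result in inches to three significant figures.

Required P_cr = n·P = 2.7 × 42.2 = 113.9 kip
L_e = K·L = 2 × 208 = 416.0 in
Required I = P_cr·L_e²/(π²E) = 1.139×10^5 × 416.0² / (π² × 1.71×10^7) = 116.8 in⁴
Solid circle: I = πd⁴/64  ⇒  d = (64I/π)^(1/4) = (64×116.8/π)^(1/4) = 6.98 in

d ≈ 6.98 in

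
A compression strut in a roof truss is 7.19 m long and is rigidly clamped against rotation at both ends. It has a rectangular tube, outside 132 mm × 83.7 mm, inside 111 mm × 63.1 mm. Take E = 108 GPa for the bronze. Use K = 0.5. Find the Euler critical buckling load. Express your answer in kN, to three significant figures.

P_cr ≈ 340 kN

Weak-axis I_min = (h_o·b_o³ − h_i·b_i³)/12 with b_o = 83.7, b_i = 63.10 mm (shorter outer/inner sides).
I_min = (132×83.7³ − 111.0×63.10³)/12 = 4.126×10^6 mm⁴
I = 4.126×10^6 mm⁴ = 4.126×10^-6 m⁴
Effective length L_e = K·L = 0.5 × 7.19 = 3.595 m
P_cr = π²EI / L_e² = π² × 108×10⁹ × 4.126×10^-6 / 3.595² = 3.403×10^5 N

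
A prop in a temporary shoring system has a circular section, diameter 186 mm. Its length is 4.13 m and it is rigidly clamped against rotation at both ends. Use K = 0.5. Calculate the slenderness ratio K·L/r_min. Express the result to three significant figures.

For a solid circle r = d/4 = 186/4 = 46.50 mm
L_e = K·L = 0.5 × 4.13 m = 2.065 m = 2065.0 mm
λ = L_e / r_min = 2065.0 / 46.50 = 44.4

λ ≈ 44.4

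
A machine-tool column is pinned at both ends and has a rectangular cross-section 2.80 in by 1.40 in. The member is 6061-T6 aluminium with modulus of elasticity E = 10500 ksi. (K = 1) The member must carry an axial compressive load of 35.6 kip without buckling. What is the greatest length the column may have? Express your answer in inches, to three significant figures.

Buckling occurs about the weak axis: I_min = h·b³/12 with b = 1.40 in (the shorter side).
I_min = 2.80×1.40³/12 = 0.6403 in⁴
At the buckling limit P_cr = P = 3.560×10^4 lb
From P_cr = π²EI/(K·L)²:  L = (1/K)·√(π²EI/P_cr) = (1/1)·√(π²×1.05×10^7×0.6403/3.560×10^4)
L = 43.2 in

L_max ≈ 43.2 in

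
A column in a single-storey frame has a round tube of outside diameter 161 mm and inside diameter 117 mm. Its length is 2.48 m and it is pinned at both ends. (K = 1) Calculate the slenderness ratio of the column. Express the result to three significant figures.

λ ≈ 49.8

d_o = 161 mm, d_i = 117 mm
I = π(d_o⁴ − d_i⁴)/64 = π(161⁴ − 117.0⁴)/64 = 2.378×10^7 mm⁴
A = 9.607×10^3 mm²;  r_min = √(I/A) = √(2.378×10^7/9.607×10^3) = 49.76 mm
L_e = K·L = 1 × 2.48 m = 2.480 m = 2480.0 mm
λ = L_e / r_min = 2480.0 / 49.76 = 49.8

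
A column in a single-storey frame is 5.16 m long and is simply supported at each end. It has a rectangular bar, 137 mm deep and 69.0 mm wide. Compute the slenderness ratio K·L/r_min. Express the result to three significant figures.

λ ≈ 259

For a rectangle r_min = b/√12 = 69.0/√12 = 19.92 mm
L_e = K·L = 1 × 5.16 m = 5.160 m = 5160.0 mm
λ = L_e / r_min = 5160.0 / 19.92 = 259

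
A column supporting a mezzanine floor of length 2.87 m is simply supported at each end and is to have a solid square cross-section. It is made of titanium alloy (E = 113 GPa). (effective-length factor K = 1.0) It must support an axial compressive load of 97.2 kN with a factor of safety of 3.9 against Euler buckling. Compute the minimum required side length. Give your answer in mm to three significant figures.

a ≈ 76.1 mm

Required P_cr = n·P = 3.9 × 97.2 = 379.1 kN
L_e = K·L = 1 × 2.87 = 2.870 m
Required I = P_cr·L_e²/(π²E) = 3.791×10^5 × 2.870² / (π² × 1.13×10^11) = 2.800×10^-6 m⁴
I_req = 2.800×10^6 mm⁴
Solid square: I = a⁴/12  ⇒  a = (12I)^(1/4) = (12×2.800×10^6)^(1/4) = 76.1 mm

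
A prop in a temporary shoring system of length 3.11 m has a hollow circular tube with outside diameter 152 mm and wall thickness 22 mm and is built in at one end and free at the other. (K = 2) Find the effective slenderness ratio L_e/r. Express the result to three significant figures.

λ ≈ 133

Inner diameter d_i = 152 − 2×22 = 108.0 mm
I = π(d_o⁴ − d_i⁴)/64 = π(152⁴ − 108.0⁴)/64 = 1.952×10^7 mm⁴
A = 8.985×10^3 mm²;  r_min = √(I/A) = √(1.952×10^7/8.985×10^3) = 46.62 mm
L_e = K·L = 2 × 3.11 m = 6.220 m = 6220.0 mm
λ = L_e / r_min = 6220.0 / 46.62 = 133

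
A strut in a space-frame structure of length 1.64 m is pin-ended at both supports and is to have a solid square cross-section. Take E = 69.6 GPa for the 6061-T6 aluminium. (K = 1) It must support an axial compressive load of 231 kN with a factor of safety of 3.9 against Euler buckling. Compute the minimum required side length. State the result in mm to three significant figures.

Required P_cr = n·P = 3.9 × 231 = 900.9 kN
L_e = K·L = 1 × 1.64 = 1.640 m
Required I = P_cr·L_e²/(π²E) = 9.009×10^5 × 1.640² / (π² × 6.96×10^10) = 3.527×10^-6 m⁴
I_req = 3.527×10^6 mm⁴
Solid square: I = a⁴/12  ⇒  a = (12I)^(1/4) = (12×3.527×10^6)^(1/4) = 80.7 mm

a ≈ 80.7 mm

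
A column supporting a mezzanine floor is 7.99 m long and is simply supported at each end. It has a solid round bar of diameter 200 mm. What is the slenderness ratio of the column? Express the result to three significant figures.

I = πd⁴/64 = π×200⁴/64 = 7.854×10^7 mm⁴
A = 3.142×10^4 mm²;  r_min = √(I/A) = √(7.854×10^7/3.142×10^4) = 50.00 mm
L_e = K·L = 1 × 7.99 m = 7.990 m = 7990.0 mm
λ = L_e / r_min = 7990.0 / 50.00 = 160

λ ≈ 160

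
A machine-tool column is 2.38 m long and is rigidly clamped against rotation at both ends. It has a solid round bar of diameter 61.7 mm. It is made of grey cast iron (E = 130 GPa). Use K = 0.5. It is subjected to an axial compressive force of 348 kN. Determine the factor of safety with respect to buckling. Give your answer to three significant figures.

n ≈ 1.85

I = πd⁴/64 = π×61.7⁴/64 = 7.114×10^5 mm⁴
I = 7.114×10^5 mm⁴ = 7.114×10^-7 m⁴
Effective length L_e = K·L = 0.5 × 2.38 = 1.190 m
P_cr = π²EI / L_e² = π² × 130×10⁹ × 7.114×10^-7 / 1.190² = 6.446×10^5 N
Factor of safety n = P_cr / P = 644.55 / 348 = 1.85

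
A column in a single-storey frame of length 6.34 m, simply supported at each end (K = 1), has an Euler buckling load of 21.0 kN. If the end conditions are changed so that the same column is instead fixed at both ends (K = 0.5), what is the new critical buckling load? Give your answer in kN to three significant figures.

P_cr ≈ 84.0 kN

P_cr ∝ 1/K², so P_cr,new = P_cr,old × (K_old/K_new)² = 21.0 × (1/0.5)²
= 21.0 × 4.000 = 84.0 kN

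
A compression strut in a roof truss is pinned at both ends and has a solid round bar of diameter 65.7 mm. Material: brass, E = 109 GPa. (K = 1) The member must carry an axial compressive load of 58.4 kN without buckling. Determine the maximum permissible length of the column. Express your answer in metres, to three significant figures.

I = πd⁴/64 = π×65.7⁴/64 = 9.146×10^5 mm⁴
I = 9.146×10^-7 m⁴
At the buckling limit P_cr = P = 5.840×10^4 N
From P_cr = π²EI/(K·L)²:  L = (1/K)·√(π²EI/P_cr) = (1/1)·√(π²×1.09×10^11×9.146×10^-7/5.840×10^4)
L = 4.10 m

L_max ≈ 4.10 m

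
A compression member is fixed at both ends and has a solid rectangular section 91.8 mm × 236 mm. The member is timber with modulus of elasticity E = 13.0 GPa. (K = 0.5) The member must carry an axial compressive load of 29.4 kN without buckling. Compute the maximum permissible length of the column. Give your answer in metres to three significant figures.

Buckling occurs about the weak axis: I_min = h·b³/12 with b = 91.8 mm (the shorter side).
I_min = 236×91.8³/12 = 1.521×10^7 mm⁴
I = 1.521×10^-5 m⁴
At the buckling limit P_cr = P = 2.940×10^4 N
From P_cr = π²EI/(K·L)²:  L = (1/K)·√(π²EI/P_cr) = (1/0.5)·√(π²×1.30×10^10×1.521×10^-5/2.940×10^4)
L = 16.3 m

L_max ≈ 16.3 m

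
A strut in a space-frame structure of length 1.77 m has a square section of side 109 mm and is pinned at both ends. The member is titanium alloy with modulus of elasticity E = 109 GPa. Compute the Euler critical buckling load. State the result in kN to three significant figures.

P_cr ≈ 4040 kN

I = a⁴/12 = 109⁴/12 = 1.176×10^7 mm⁴
I = 1.176×10^7 mm⁴ = 1.176×10^-5 m⁴
Effective length L_e = K·L = 1 × 1.77 = 1.770 m
P_cr = π²EI / L_e² = π² × 109×10⁹ × 1.176×10^-5 / 1.770² = 4.039×10^6 N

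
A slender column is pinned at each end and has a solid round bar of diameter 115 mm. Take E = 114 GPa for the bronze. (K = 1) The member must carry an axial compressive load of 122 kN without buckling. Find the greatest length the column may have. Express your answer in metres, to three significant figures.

I = πd⁴/64 = π×115⁴/64 = 8.585×10^6 mm⁴
I = 8.585×10^-6 m⁴
At the buckling limit P_cr = P = 1.220×10^5 N
From P_cr = π²EI/(K·L)²:  L = (1/K)·√(π²EI/P_cr) = (1/1)·√(π²×1.14×10^11×8.585×10^-6/1.220×10^5)
L = 8.90 m

L_max ≈ 8.90 m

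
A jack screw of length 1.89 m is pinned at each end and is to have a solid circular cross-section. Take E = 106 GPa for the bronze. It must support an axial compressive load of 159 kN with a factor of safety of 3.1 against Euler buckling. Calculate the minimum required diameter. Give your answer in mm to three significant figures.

Required P_cr = n·P = 3.1 × 159 = 492.9 kN
L_e = K·L = 1 × 1.89 = 1.890 m
Required I = P_cr·L_e²/(π²E) = 4.929×10^5 × 1.890² / (π² × 1.06×10^11) = 1.683×10^-6 m⁴
I_req = 1.683×10^6 mm⁴
Solid circle: I = πd⁴/64  ⇒  d = (64I/π)^(1/4) = (64×1.683×10^6/π)^(1/4) = 76.5 mm

d ≈ 76.5 mm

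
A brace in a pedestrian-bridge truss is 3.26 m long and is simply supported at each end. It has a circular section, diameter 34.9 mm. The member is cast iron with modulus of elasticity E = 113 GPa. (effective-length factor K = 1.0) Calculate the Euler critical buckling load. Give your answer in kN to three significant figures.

P_cr ≈ 7.64 kN

I = πd⁴/64 = π×34.9⁴/64 = 7.282×10^4 mm⁴
I = 7.282×10^4 mm⁴ = 7.282×10^-8 m⁴
Effective length L_e = K·L = 1 × 3.26 = 3.260 m
P_cr = π²EI / L_e² = π² × 113×10⁹ × 7.282×10^-8 / 3.260² = 7.642×10^3 N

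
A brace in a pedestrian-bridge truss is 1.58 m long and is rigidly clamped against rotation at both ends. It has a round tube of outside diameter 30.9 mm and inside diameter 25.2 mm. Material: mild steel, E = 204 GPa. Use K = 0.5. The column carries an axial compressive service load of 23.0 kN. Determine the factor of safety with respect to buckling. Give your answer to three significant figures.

d_o = 30.9 mm, d_i = 25.2 mm
I = π(d_o⁴ − d_i⁴)/64 = π(30.9⁴ − 25.20⁴)/64 = 2.496×10^4 mm⁴
I = 2.496×10^4 mm⁴ = 2.496×10^-8 m⁴
Effective length L_e = K·L = 0.5 × 1.58 = 0.7900 m
P_cr = π²EI / L_e² = π² × 204×10⁹ × 2.496×10^-8 / 0.7900² = 8.051×10^4 N
Factor of safety n = P_cr / P = 80.508 / 23.0 = 3.50

n ≈ 3.50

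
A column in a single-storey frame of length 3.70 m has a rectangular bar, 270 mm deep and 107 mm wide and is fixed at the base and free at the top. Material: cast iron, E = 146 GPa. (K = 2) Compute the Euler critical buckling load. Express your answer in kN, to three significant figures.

Buckling occurs about the weak axis: I_min = h·b³/12 with b = 107 mm (the shorter side).
I_min = 270×107³/12 = 2.756×10^7 mm⁴
I = 2.756×10^7 mm⁴ = 2.756×10^-5 m⁴
Effective length L_e = K·L = 2 × 3.70 = 7.400 m
P_cr = π²EI / L_e² = π² × 146×10⁹ × 2.756×10^-5 / 7.400² = 7.253×10^5 N

P_cr ≈ 725 kN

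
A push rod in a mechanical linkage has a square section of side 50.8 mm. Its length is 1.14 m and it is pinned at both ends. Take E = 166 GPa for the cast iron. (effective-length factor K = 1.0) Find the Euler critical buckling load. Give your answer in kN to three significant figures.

I = a⁴/12 = 50.8⁴/12 = 5.550×10^5 mm⁴
I = 5.550×10^5 mm⁴ = 5.550×10^-7 m⁴
Effective length L_e = K·L = 1 × 1.14 = 1.140 m
P_cr = π²EI / L_e² = π² × 166×10⁹ × 5.550×10^-7 / 1.140² = 6.996×10^5 N

P_cr ≈ 700 kN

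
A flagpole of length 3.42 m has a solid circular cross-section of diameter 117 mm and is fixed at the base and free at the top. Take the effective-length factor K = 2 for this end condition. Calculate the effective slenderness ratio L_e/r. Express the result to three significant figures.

λ ≈ 234

For a solid circle r = d/4 = 117/4 = 29.25 mm
L_e = K·L = 2 × 3.42 m = 6.840 m = 6840.0 mm
λ = L_e / r_min = 6840.0 / 29.25 = 234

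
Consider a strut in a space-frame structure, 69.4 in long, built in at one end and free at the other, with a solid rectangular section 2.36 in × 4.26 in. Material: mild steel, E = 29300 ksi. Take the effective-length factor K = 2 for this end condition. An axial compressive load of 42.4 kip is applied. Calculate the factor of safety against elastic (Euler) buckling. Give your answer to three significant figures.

Buckling occurs about the weak axis: I_min = h·b³/12 with b = 2.36 in (the shorter side).
I_min = 4.26×2.36³/12 = 4.666 in⁴
Effective length L_e = K·L = 2 × 69.4 = 138.8 in
P_cr = π²EI / L_e² = π² × 29300×10³ × 4.666 / 138.8² = 7.004×10^4 lb
Factor of safety n = P_cr / P = 70.041 / 42.4 = 1.65

n ≈ 1.65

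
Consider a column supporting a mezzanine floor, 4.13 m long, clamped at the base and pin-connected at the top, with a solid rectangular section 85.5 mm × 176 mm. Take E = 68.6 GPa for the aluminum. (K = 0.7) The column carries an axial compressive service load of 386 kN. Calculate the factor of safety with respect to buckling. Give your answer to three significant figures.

Buckling occurs about the weak axis: I_min = h·b³/12 with b = 85.5 mm (the shorter side).
I_min = 176×85.5³/12 = 9.167×10^6 mm⁴
I = 9.167×10^6 mm⁴ = 9.167×10^-6 m⁴
Effective length L_e = K·L = 0.7 × 4.13 = 2.891 m
P_cr = π²EI / L_e² = π² × 68.6×10⁹ × 9.167×10^-6 / 2.891² = 7.426×10^5 N
Factor of safety n = P_cr / P = 742.60 / 386 = 1.92

n ≈ 1.92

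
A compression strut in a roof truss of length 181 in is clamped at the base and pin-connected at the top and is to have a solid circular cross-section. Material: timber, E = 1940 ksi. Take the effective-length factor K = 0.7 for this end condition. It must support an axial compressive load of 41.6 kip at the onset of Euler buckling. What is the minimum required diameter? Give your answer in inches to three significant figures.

d ≈ 5.16 in

L_e = K·L = 0.7 × 181 = 126.7 in
Required I = P_cr·L_e²/(π²E) = 4.160×10^4 × 126.7² / (π² × 1.94×10^6) = 34.88 in⁴
Solid circle: I = πd⁴/64  ⇒  d = (64I/π)^(1/4) = (64×34.88/π)^(1/4) = 5.16 in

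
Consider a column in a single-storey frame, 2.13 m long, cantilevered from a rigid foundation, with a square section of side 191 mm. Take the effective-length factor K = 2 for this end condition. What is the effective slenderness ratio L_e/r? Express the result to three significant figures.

For a square r = a/√12 = 191/√12 = 55.14 mm
L_e = K·L = 2 × 2.13 m = 4.260 m = 4260.0 mm
λ = L_e / r_min = 4260.0 / 55.14 = 77.3

λ ≈ 77.3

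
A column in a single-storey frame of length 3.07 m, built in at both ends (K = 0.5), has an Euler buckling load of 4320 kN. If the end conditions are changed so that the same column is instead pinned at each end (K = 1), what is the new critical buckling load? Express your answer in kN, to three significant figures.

P_cr ∝ 1/K², so P_cr,new = P_cr,old × (K_old/K_new)² = 4320 × (0.5/1)²
= 4320 × 0.2500 = 1080 kN

P_cr ≈ 1080 kN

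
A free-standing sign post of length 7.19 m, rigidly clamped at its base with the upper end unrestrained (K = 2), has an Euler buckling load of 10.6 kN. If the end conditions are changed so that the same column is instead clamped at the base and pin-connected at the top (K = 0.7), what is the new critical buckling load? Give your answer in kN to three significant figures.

P_cr ≈ 86.5 kN

P_cr ∝ 1/K², so P_cr,new = P_cr,old × (K_old/K_new)² = 10.6 × (2/0.7)²
= 10.6 × 8.163 = 86.5 kN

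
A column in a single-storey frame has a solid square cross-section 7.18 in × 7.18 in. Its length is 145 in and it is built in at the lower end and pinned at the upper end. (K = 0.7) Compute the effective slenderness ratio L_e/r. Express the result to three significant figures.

I = a⁴/12 = 7.18⁴/12 = 221.5 in⁴
A = 51.55 in²;  r_min = √(I/A) = √(221.5/51.55) = 2.073 in
L_e = K·L = 0.7 × 145 = 101.5 in
λ = L_e / r_min = 101.50 / 2.073 = 49.0

λ ≈ 49.0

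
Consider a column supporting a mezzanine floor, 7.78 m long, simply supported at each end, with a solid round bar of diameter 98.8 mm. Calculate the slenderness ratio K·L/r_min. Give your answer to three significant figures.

λ ≈ 315

I = πd⁴/64 = π×98.8⁴/64 = 4.677×10^6 mm⁴
A = 7.667×10^3 mm²;  r_min = √(I/A) = √(4.677×10^6/7.667×10^3) = 24.70 mm
L_e = K·L = 1 × 7.78 m = 7.780 m = 7780.0 mm
λ = L_e / r_min = 7780.0 / 24.70 = 315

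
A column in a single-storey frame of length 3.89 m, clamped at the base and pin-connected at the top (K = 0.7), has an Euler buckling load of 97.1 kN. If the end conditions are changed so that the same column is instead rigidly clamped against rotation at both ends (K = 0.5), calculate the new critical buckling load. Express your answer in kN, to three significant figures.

P_cr ∝ 1/K², so P_cr,new = P_cr,old × (K_old/K_new)² = 97.1 × (0.7/0.5)²
= 97.1 × 1.960 = 190 kN

P_cr ≈ 190 kN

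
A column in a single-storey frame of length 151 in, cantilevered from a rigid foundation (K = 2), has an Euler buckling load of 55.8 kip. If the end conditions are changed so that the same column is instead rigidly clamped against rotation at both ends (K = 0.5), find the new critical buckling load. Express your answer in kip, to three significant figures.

P_cr ≈ 893 kip

P_cr ∝ 1/K², so P_cr,new = P_cr,old × (K_old/K_new)² = 55.8 × (2/0.5)²
= 55.8 × 16.00 = 893 kip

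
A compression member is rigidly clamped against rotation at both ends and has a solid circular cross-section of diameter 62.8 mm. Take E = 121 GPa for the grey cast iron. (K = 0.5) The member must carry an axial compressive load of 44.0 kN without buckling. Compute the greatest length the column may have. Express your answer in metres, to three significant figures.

I = πd⁴/64 = π×62.8⁴/64 = 7.635×10^5 mm⁴
I = 7.635×10^-7 m⁴
At the buckling limit P_cr = P = 4.400×10^4 N
From P_cr = π²EI/(K·L)²:  L = (1/K)·√(π²EI/P_cr) = (1/0.5)·√(π²×1.21×10^11×7.635×10^-7/4.400×10^4)
L = 9.10 m

L_max ≈ 9.10 m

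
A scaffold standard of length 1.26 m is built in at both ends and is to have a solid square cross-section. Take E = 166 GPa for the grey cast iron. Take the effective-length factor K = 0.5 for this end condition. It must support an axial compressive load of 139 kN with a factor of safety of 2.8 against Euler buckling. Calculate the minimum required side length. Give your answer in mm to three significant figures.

a ≈ 32.6 mm

Required P_cr = n·P = 2.8 × 139 = 389.2 kN
L_e = K·L = 0.5 × 1.26 = 0.6300 m
Required I = P_cr·L_e²/(π²E) = 3.892×10^5 × 0.6300² / (π² × 1.66×10^11) = 9.429×10^-8 m⁴
I_req = 9.429×10^4 mm⁴
Solid square: I = a⁴/12  ⇒  a = (12I)^(1/4) = (12×9.429×10^4)^(1/4) = 32.6 mm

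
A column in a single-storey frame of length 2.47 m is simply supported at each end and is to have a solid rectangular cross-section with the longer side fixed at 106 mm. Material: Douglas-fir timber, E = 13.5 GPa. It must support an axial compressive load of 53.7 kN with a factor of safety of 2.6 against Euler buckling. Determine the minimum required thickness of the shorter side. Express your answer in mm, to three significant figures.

Required P_cr = n·P = 2.6 × 53.7 = 139.6 kN
L_e = K·L = 1 × 2.47 = 2.470 m
Required I = P_cr·L_e²/(π²E) = 1.396×10^5 × 2.470² / (π² × 1.35×10^10) = 6.393×10^-6 m⁴
I_req = 6.393×10^6 mm⁴
Rectangle, weak axis: I_min = h·b³/12 with h = 106 mm fixed  ⇒  b = (12I/h)^(1/3) = 89.8 mm

b ≈ 89.8 mm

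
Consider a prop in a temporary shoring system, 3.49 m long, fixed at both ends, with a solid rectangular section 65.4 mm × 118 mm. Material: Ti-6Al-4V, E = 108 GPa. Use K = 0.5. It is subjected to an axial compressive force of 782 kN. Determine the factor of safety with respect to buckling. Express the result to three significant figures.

n ≈ 1.23

Buckling occurs about the weak axis: I_min = h·b³/12 with b = 65.4 mm (the shorter side).
I_min = 118×65.4³/12 = 2.751×10^6 mm⁴
I = 2.751×10^6 mm⁴ = 2.751×10^-6 m⁴
Effective length L_e = K·L = 0.5 × 3.49 = 1.745 m
P_cr = π²EI / L_e² = π² × 108×10⁹ × 2.751×10^-6 / 1.745² = 9.629×10^5 N
Factor of safety n = P_cr / P = 962.87 / 782 = 1.23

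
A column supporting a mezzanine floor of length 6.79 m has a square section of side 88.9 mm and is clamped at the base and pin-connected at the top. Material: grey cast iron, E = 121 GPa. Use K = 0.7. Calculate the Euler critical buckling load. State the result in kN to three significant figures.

P_cr ≈ 275 kN

I = a⁴/12 = 88.9⁴/12 = 5.205×10^6 mm⁴
I = 5.205×10^6 mm⁴ = 5.205×10^-6 m⁴
Effective length L_e = K·L = 0.7 × 6.79 = 4.753 m
P_cr = π²EI / L_e² = π² × 121×10⁹ × 5.205×10^-6 / 4.753² = 2.752×10^5 N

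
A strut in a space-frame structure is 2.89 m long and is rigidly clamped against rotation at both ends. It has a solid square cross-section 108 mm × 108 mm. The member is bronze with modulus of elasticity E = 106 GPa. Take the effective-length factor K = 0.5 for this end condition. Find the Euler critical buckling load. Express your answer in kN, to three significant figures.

I = a⁴/12 = 108⁴/12 = 1.134×10^7 mm⁴
I = 1.134×10^7 mm⁴ = 1.134×10^-5 m⁴
Effective length L_e = K·L = 0.5 × 2.89 = 1.445 m
P_cr = π²EI / L_e² = π² × 106×10⁹ × 1.134×10^-5 / 1.445² = 5.680×10^6 N

P_cr ≈ 5680 kN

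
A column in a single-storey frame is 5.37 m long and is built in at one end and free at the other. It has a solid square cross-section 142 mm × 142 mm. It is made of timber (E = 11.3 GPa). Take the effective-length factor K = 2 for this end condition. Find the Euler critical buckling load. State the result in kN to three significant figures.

I = a⁴/12 = 142⁴/12 = 3.388×10^7 mm⁴
I = 3.388×10^7 mm⁴ = 3.388×10^-5 m⁴
Effective length L_e = K·L = 2 × 5.37 = 10.74 m
P_cr = π²EI / L_e² = π² × 11.3×10⁹ × 3.388×10^-5 / 10.74² = 3.276×10^4 N

P_cr ≈ 32.8 kN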